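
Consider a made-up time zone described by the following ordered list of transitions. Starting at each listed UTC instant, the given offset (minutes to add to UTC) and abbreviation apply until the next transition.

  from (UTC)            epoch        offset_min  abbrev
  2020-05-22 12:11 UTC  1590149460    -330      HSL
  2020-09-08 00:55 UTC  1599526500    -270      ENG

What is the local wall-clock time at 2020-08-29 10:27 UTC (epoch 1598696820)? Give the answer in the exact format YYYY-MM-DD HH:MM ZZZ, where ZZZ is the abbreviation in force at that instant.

2020-08-29 04:57 HSL

Query: 2020-08-29 10:27 UTC
Rule 1/2 (HSL, -05:30): 2020-05-22 12:11 UTC ≤ query < 2020-09-08 00:55 UTC
10·60 + 27 - 330 = 297 min
297 = 0·1440 + 297; 297 = 4·60 + 57 → 04:57, same day
→ 2020-08-29 04:57 HSL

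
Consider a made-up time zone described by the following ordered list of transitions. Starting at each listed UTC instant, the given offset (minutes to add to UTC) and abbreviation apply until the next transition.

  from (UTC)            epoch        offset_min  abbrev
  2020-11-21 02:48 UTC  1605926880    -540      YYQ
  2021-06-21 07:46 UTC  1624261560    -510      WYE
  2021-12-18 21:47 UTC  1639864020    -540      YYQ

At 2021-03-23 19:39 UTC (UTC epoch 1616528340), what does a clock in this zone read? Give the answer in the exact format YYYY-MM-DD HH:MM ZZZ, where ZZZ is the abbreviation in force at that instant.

Query: 2021-03-23 19:39 UTC
Rule 1/3 (YYQ, -09:00): 2020-11-21 02:48 UTC ≤ query < 2021-06-21 07:46 UTC
19·60 + 39 - 540 = 639 min
639 = 0·1440 + 639; 639 = 10·60 + 39 → 10:39, same day
→ 2021-03-23 10:39 YYQ

2021-03-23 10:39 YYQ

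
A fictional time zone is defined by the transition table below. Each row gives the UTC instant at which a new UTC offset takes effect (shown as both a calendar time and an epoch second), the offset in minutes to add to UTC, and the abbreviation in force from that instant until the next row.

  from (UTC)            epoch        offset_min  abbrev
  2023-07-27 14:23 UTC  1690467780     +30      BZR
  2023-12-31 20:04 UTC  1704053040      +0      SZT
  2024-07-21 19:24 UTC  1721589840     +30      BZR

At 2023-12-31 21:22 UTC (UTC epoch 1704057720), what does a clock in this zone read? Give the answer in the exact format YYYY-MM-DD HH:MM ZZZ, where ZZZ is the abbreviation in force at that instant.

2023-12-31 21:22 SZT

Query: 2023-12-31 21:22 UTC
Rule 2/3 (SZT, +00:00): 2023-12-31 20:04 UTC ≤ query < 2024-07-21 19:24 UTC
21·60 + 22 + 0 = 1282 min
1282 = 0·1440 + 1282; 1282 = 21·60 + 22 → 21:22, same day
→ 2023-12-31 21:22 SZT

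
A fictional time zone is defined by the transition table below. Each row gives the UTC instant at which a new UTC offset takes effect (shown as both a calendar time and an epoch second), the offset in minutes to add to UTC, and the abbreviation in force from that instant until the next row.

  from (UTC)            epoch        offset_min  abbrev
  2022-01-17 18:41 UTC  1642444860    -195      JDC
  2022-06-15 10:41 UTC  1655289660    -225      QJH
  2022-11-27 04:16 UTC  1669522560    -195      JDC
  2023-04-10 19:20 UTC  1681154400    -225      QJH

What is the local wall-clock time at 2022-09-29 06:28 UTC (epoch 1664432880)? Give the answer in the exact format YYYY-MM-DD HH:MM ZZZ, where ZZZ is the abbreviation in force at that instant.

Query: 2022-09-29 06:28 UTC
Rule 2/4 (QJH, -03:45): 2022-06-15 10:41 UTC ≤ query < 2022-11-27 04:16 UTC
6·60 + 28 - 225 = 163 min
163 = 0·1440 + 163; 163 = 2·60 + 43 → 02:43, same day
→ 2022-09-29 02:43 QJH

2022-09-29 02:43 QJH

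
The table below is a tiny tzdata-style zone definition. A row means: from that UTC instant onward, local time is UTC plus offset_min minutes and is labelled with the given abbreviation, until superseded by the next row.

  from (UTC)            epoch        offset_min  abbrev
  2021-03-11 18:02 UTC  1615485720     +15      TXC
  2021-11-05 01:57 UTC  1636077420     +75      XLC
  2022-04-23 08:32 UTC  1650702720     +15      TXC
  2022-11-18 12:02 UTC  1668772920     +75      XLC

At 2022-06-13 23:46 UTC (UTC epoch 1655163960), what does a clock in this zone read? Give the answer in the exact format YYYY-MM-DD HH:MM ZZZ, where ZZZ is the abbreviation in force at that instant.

Query: 2022-06-13 23:46 UTC
Rule 3/4 (TXC, +00:15): 2022-04-23 08:32 UTC ≤ query < 2022-11-18 12:02 UTC
23·60 + 46 + 15 = 1441 min
1441 = 1·1440 + 1; 1 = 0·60 + 1 → 00:01, 2022-06-13 + 1 day = 2022-06-14
→ 2022-06-14 00:01 TXC

2022-06-14 00:01 TXC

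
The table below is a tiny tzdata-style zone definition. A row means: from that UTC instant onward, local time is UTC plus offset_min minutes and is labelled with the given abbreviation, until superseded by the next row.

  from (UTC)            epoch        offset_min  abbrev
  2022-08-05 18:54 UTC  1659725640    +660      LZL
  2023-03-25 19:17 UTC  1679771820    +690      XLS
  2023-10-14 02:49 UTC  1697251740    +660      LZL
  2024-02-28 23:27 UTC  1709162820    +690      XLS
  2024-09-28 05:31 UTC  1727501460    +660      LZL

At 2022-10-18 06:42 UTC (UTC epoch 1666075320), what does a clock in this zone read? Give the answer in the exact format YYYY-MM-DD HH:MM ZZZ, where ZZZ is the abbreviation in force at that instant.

Query: 2022-10-18 06:42 UTC
Rule 1/5 (LZL, +11:00): 2022-08-05 18:54 UTC ≤ query < 2023-03-25 19:17 UTC
6·60 + 42 + 660 = 1062 min
1062 = 0·1440 + 1062; 1062 = 17·60 + 42 → 17:42, same day
→ 2022-10-18 17:42 LZL

2022-10-18 17:42 LZL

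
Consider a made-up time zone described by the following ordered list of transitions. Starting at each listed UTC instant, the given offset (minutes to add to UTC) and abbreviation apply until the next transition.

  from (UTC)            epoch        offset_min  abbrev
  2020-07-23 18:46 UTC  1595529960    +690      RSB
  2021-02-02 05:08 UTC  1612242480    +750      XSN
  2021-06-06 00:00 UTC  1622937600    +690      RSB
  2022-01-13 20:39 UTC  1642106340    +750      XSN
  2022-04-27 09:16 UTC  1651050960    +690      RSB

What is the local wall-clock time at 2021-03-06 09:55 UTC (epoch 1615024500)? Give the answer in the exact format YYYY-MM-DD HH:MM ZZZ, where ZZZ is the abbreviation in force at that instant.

Query: 2021-03-06 09:55 UTC
Rule 2/5 (XSN, +12:30): 2021-02-02 05:08 UTC ≤ query < 2021-06-06 00:00 UTC
9·60 + 55 + 750 = 1345 min
1345 = 0·1440 + 1345; 1345 = 22·60 + 25 → 22:25, same day
→ 2021-03-06 22:25 XSN

2021-03-06 22:25 XSN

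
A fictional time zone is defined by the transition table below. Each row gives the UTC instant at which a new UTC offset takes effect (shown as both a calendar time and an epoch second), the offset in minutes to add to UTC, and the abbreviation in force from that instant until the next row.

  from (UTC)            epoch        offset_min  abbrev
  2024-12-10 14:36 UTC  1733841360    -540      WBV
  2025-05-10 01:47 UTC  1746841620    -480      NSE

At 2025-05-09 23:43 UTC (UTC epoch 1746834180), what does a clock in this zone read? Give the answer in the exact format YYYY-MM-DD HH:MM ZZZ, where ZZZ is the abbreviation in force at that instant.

Query: 2025-05-09 23:43 UTC
Rule 1/2 (WBV, -09:00): 2024-12-10 14:36 UTC ≤ query < 2025-05-10 01:47 UTC
23·60 + 43 - 540 = 883 min
883 = 0·1440 + 883; 883 = 14·60 + 43 → 14:43, same day
→ 2025-05-09 14:43 WBV

2025-05-09 14:43 WBV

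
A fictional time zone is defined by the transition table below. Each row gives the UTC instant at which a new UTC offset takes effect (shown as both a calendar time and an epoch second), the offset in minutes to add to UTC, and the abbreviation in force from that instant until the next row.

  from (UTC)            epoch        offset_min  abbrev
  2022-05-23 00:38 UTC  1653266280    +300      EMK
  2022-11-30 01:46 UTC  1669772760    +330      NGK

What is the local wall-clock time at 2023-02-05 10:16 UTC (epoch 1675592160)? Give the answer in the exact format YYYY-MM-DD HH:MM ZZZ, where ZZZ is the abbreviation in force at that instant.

2023-02-05 15:46 NGK

Query: 2023-02-05 10:16 UTC
Rule 2/2 (NGK, +05:30): 2022-11-30 01:46 UTC ≤ query < +∞
10·60 + 16 + 330 = 946 min
946 = 0·1440 + 946; 946 = 15·60 + 46 → 15:46, same day
→ 2023-02-05 15:46 NGK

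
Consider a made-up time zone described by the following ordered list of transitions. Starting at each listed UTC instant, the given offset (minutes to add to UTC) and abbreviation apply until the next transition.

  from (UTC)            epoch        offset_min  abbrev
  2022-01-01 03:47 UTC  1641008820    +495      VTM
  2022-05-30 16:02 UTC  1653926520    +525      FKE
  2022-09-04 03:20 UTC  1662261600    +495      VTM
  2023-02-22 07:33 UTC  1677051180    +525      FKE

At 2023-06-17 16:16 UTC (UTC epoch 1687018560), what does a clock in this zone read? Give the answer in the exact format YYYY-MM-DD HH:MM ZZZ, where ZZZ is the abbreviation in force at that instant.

2023-06-18 01:01 FKE

Query: 2023-06-17 16:16 UTC
Rule 4/4 (FKE, +08:45): 2023-02-22 07:33 UTC ≤ query < +∞
16·60 + 16 + 525 = 1501 min
1501 = 1·1440 + 61; 61 = 1·60 + 1 → 01:01, 2023-06-17 + 1 day = 2023-06-18
→ 2023-06-18 01:01 FKE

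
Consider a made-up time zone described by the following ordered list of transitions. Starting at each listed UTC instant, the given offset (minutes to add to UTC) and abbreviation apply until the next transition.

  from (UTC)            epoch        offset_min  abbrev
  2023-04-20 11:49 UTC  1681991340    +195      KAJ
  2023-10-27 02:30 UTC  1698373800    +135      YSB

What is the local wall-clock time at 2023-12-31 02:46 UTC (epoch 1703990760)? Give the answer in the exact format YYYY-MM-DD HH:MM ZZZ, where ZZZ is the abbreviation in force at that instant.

Query: 2023-12-31 02:46 UTC
Rule 2/2 (YSB, +02:15): 2023-10-27 02:30 UTC ≤ query < +∞
2·60 + 46 + 135 = 301 min
301 = 0·1440 + 301; 301 = 5·60 + 1 → 05:01, same day
→ 2023-12-31 05:01 YSB

2023-12-31 05:01 YSB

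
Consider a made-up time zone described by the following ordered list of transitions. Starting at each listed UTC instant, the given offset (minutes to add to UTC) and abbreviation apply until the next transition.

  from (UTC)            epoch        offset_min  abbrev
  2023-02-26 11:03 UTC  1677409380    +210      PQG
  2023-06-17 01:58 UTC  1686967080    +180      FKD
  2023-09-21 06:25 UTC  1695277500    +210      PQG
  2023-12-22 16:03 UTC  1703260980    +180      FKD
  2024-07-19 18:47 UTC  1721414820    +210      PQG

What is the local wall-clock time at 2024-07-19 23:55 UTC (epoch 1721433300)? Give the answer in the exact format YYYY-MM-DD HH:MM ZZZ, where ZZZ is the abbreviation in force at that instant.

2024-07-20 03:25 PQG

Query: 2024-07-19 23:55 UTC
Rule 5/5 (PQG, +03:30): 2024-07-19 18:47 UTC ≤ query < +∞
23·60 + 55 + 210 = 1645 min
1645 = 1·1440 + 205; 205 = 3·60 + 25 → 03:25, 2024-07-19 + 1 day = 2024-07-20
→ 2024-07-20 03:25 PQG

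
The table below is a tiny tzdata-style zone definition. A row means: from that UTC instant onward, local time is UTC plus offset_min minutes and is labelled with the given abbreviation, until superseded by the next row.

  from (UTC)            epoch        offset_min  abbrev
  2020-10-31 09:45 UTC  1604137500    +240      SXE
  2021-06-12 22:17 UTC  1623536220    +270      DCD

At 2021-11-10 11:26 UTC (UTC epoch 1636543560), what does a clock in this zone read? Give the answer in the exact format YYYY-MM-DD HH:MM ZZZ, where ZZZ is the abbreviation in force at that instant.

2021-11-10 15:56 DCD

Query: 2021-11-10 11:26 UTC
Rule 2/2 (DCD, +04:30): 2021-06-12 22:17 UTC ≤ query < +∞
11·60 + 26 + 270 = 956 min
956 = 0·1440 + 956; 956 = 15·60 + 56 → 15:56, same day
→ 2021-11-10 15:56 DCD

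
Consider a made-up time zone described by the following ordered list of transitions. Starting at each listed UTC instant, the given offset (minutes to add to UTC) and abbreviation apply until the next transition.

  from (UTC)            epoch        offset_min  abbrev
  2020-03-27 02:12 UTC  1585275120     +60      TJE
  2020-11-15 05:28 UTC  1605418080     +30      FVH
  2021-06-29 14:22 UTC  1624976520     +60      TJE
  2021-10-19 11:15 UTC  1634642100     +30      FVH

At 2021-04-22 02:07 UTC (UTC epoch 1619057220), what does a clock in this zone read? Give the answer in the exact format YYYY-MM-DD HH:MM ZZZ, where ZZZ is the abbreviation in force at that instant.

2021-04-22 02:37 FVH

Query: 2021-04-22 02:07 UTC
Rule 2/4 (FVH, +00:30): 2020-11-15 05:28 UTC ≤ query < 2021-06-29 14:22 UTC
2·60 + 7 + 30 = 157 min
157 = 0·1440 + 157; 157 = 2·60 + 37 → 02:37, same day
→ 2021-04-22 02:37 FVH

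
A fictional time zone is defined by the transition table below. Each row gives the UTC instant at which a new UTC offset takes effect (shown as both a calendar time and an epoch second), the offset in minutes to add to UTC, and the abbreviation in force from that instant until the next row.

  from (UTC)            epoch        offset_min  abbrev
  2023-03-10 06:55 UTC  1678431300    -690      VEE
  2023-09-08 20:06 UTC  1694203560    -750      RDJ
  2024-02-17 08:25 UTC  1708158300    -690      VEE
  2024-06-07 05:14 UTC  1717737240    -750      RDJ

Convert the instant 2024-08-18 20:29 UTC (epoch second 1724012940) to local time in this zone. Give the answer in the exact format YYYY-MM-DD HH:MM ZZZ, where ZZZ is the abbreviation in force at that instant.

Query: 2024-08-18 20:29 UTC
Rule 4/4 (RDJ, -12:30): 2024-06-07 05:14 UTC ≤ query < +∞
20·60 + 29 - 750 = 479 min
479 = 0·1440 + 479; 479 = 7·60 + 59 → 07:59, same day
→ 2024-08-18 07:59 RDJ

2024-08-18 07:59 RDJ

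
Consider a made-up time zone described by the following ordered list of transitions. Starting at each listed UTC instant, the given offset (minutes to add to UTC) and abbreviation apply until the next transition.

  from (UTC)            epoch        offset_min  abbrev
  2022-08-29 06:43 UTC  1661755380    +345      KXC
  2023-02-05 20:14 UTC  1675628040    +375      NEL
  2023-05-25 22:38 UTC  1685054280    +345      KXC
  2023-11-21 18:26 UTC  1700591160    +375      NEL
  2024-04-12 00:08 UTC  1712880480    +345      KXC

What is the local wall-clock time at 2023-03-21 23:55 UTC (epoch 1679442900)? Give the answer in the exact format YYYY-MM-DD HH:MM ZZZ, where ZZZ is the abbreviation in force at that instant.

Query: 2023-03-21 23:55 UTC
Rule 2/5 (NEL, +06:15): 2023-02-05 20:14 UTC ≤ query < 2023-05-25 22:38 UTC
23·60 + 55 + 375 = 1810 min
1810 = 1·1440 + 370; 370 = 6·60 + 10 → 06:10, 2023-03-21 + 1 day = 2023-03-22
→ 2023-03-22 06:10 NEL

2023-03-22 06:10 NEL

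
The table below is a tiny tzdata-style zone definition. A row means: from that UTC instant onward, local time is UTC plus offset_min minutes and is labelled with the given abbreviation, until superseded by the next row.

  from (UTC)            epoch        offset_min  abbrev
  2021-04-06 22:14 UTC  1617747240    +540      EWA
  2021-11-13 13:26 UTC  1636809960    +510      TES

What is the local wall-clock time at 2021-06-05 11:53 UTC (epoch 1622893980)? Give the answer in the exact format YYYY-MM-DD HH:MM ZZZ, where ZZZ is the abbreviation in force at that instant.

2021-06-05 20:53 EWA

Query: 2021-06-05 11:53 UTC
Rule 1/2 (EWA, +09:00): 2021-04-06 22:14 UTC ≤ query < 2021-11-13 13:26 UTC
11·60 + 53 + 540 = 1253 min
1253 = 0·1440 + 1253; 1253 = 20·60 + 53 → 20:53, same day
→ 2021-06-05 20:53 EWA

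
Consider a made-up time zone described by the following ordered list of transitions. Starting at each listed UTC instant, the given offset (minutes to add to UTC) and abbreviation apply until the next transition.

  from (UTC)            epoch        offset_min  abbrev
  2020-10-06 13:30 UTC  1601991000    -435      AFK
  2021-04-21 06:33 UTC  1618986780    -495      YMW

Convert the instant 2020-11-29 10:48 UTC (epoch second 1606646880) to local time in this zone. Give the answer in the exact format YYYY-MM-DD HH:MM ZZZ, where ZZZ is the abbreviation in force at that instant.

Query: 2020-11-29 10:48 UTC
Rule 1/2 (AFK, -07:15): 2020-10-06 13:30 UTC ≤ query < 2021-04-21 06:33 UTC
10·60 + 48 - 435 = 213 min
213 = 0·1440 + 213; 213 = 3·60 + 33 → 03:33, same day
→ 2020-11-29 03:33 AFK

2020-11-29 03:33 AFK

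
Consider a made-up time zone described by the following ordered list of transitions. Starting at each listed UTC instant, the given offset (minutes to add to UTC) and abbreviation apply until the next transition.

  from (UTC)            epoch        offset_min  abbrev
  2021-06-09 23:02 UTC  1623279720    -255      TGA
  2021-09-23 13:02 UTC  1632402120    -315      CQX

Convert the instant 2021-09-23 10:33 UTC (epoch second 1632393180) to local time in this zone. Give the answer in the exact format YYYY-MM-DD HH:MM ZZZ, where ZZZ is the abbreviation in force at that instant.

Query: 2021-09-23 10:33 UTC
Rule 1/2 (TGA, -04:15): 2021-06-09 23:02 UTC ≤ query < 2021-09-23 13:02 UTC
10·60 + 33 - 255 = 378 min
378 = 0·1440 + 378; 378 = 6·60 + 18 → 06:18, same day
→ 2021-09-23 06:18 TGA

2021-09-23 06:18 TGA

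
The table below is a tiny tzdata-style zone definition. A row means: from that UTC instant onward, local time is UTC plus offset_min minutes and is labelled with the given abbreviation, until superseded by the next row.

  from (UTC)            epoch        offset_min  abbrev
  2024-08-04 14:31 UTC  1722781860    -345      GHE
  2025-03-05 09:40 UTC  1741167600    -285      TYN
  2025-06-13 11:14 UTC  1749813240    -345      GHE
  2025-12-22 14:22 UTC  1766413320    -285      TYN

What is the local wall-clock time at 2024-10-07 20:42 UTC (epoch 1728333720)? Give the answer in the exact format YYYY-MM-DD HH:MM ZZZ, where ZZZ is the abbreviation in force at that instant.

2024-10-07 14:57 GHE

Query: 2024-10-07 20:42 UTC
Rule 1/4 (GHE, -05:45): 2024-08-04 14:31 UTC ≤ query < 2025-03-05 09:40 UTC
20·60 + 42 - 345 = 897 min
897 = 0·1440 + 897; 897 = 14·60 + 57 → 14:57, same day
→ 2024-10-07 14:57 GHE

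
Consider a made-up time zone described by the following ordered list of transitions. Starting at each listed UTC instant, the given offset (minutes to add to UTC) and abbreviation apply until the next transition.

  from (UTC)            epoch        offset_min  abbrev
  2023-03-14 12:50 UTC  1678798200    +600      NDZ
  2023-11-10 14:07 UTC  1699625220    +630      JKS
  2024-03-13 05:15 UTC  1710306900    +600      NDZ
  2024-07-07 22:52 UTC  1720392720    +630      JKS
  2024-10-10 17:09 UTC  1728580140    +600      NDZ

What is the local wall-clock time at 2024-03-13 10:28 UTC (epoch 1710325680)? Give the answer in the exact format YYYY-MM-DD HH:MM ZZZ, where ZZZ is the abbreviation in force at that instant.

Query: 2024-03-13 10:28 UTC
Rule 3/5 (NDZ, +10:00): 2024-03-13 05:15 UTC ≤ query < 2024-07-07 22:52 UTC
10·60 + 28 + 600 = 1228 min
1228 = 0·1440 + 1228; 1228 = 20·60 + 28 → 20:28, same day
→ 2024-03-13 20:28 NDZ

2024-03-13 20:28 NDZ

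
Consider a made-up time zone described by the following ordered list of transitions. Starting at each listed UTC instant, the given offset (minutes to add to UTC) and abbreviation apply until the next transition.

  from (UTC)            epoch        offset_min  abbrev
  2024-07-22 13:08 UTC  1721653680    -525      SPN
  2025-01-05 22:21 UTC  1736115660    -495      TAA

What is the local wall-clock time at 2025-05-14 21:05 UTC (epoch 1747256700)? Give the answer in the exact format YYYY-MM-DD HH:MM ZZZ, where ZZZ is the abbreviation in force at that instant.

Query: 2025-05-14 21:05 UTC
Rule 2/2 (TAA, -08:15): 2025-01-05 22:21 UTC ≤ query < +∞
21·60 + 5 - 495 = 770 min
770 = 0·1440 + 770; 770 = 12·60 + 50 → 12:50, same day
→ 2025-05-14 12:50 TAA

2025-05-14 12:50 TAA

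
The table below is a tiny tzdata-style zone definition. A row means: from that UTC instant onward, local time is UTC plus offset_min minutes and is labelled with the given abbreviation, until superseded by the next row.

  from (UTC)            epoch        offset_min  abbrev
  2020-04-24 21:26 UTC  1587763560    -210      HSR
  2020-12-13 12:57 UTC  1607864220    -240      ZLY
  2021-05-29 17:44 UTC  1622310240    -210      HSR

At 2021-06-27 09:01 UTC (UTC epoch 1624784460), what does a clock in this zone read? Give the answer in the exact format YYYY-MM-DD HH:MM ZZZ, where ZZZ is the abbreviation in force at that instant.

Query: 2021-06-27 09:01 UTC
Rule 3/3 (HSR, -03:30): 2021-05-29 17:44 UTC ≤ query < +∞
9·60 + 1 - 210 = 331 min
331 = 0·1440 + 331; 331 = 5·60 + 31 → 05:31, same day
→ 2021-06-27 05:31 HSR

2021-06-27 05:31 HSR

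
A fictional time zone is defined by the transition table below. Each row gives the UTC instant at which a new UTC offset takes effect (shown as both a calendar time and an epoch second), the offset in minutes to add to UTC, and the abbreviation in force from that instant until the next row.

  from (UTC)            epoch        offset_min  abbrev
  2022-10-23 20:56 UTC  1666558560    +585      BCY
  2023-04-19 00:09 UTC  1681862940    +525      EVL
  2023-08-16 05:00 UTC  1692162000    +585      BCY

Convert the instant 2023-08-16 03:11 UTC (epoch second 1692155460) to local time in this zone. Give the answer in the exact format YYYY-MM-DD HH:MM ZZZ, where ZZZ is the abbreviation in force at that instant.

2023-08-16 11:56 EVL

Query: 2023-08-16 03:11 UTC
Rule 2/3 (EVL, +08:45): 2023-04-19 00:09 UTC ≤ query < 2023-08-16 05:00 UTC
3·60 + 11 + 525 = 716 min
716 = 0·1440 + 716; 716 = 11·60 + 56 → 11:56, same day
→ 2023-08-16 11:56 EVL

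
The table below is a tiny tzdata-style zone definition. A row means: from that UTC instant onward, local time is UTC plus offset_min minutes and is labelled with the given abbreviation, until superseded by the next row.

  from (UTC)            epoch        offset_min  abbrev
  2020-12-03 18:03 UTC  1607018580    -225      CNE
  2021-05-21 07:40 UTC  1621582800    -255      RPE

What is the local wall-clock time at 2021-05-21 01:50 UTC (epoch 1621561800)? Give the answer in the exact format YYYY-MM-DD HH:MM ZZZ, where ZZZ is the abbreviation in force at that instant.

Query: 2021-05-21 01:50 UTC
Rule 1/2 (CNE, -03:45): 2020-12-03 18:03 UTC ≤ query < 2021-05-21 07:40 UTC
1·60 + 50 - 225 = -115 min
-115 = -1·1440 + 1325; 1325 = 22·60 + 5 → 22:05, 2021-05-21 - 1 day = 2021-05-20
→ 2021-05-20 22:05 CNE

2021-05-20 22:05 CNE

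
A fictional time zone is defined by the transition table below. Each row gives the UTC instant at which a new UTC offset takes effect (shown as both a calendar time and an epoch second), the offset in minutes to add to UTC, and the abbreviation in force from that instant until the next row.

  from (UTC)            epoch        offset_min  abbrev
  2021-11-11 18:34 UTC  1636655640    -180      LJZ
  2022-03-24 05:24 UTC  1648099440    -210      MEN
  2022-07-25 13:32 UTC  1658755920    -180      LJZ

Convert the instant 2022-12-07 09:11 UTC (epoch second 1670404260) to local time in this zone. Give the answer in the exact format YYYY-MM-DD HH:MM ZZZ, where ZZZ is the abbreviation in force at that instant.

2022-12-07 06:11 LJZ

Query: 2022-12-07 09:11 UTC
Rule 3/3 (LJZ, -03:00): 2022-07-25 13:32 UTC ≤ query < +∞
9·60 + 11 - 180 = 371 min
371 = 0·1440 + 371; 371 = 6·60 + 11 → 06:11, same day
→ 2022-12-07 06:11 LJZ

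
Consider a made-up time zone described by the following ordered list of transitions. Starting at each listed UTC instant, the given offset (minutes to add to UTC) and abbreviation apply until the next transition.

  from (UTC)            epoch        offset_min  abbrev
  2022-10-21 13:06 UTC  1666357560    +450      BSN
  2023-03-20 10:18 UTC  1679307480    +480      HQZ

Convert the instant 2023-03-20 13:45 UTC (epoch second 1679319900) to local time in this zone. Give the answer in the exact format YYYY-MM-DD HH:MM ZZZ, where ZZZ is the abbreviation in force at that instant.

Query: 2023-03-20 13:45 UTC
Rule 2/2 (HQZ, +08:00): 2023-03-20 10:18 UTC ≤ query < +∞
13·60 + 45 + 480 = 1305 min
1305 = 0·1440 + 1305; 1305 = 21·60 + 45 → 21:45, same day
→ 2023-03-20 21:45 HQZ

2023-03-20 21:45 HQZ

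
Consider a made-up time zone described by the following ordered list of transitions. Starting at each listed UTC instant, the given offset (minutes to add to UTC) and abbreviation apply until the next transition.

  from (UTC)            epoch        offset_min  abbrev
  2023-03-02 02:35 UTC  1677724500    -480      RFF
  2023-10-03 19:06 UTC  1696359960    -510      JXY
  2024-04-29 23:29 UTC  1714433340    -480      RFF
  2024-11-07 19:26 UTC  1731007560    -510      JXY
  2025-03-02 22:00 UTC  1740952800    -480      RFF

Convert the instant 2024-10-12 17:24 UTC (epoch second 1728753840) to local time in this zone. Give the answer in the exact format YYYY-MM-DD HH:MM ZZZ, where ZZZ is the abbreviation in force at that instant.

Query: 2024-10-12 17:24 UTC
Rule 3/5 (RFF, -08:00): 2024-04-29 23:29 UTC ≤ query < 2024-11-07 19:26 UTC
17·60 + 24 - 480 = 564 min
564 = 0·1440 + 564; 564 = 9·60 + 24 → 09:24, same day
→ 2024-10-12 09:24 RFF

2024-10-12 09:24 RFF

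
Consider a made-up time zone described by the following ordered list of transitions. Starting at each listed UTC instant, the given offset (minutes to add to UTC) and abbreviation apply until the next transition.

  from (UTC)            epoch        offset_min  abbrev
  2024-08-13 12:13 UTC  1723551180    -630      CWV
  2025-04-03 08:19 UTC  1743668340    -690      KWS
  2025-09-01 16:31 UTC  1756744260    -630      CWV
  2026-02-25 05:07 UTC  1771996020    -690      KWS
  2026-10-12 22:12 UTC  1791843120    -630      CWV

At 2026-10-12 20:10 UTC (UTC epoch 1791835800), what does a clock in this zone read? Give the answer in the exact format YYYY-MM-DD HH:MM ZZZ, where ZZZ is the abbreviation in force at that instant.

2026-10-12 08:40 KWS

Query: 2026-10-12 20:10 UTC
Rule 4/5 (KWS, -11:30): 2026-02-25 05:07 UTC ≤ query < 2026-10-12 22:12 UTC
20·60 + 10 - 690 = 520 min
520 = 0·1440 + 520; 520 = 8·60 + 40 → 08:40, same day
→ 2026-10-12 08:40 KWS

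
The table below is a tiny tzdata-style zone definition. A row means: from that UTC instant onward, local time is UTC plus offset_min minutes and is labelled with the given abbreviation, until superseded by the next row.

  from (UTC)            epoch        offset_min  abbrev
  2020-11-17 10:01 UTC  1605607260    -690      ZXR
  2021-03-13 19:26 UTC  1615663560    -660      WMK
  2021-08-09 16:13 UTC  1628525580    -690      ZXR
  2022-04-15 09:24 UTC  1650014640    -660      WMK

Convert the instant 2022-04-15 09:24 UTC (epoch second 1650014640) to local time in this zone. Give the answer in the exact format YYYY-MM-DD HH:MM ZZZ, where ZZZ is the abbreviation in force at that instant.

Query: 2022-04-15 09:24 UTC
Rule 4/4 (WMK, -11:00): 2022-04-15 09:24 UTC ≤ query < +∞
9·60 + 24 - 660 = -96 min
-96 = -1·1440 + 1344; 1344 = 22·60 + 24 → 22:24, 2022-04-15 - 1 day = 2022-04-14
→ 2022-04-14 22:24 WMK

2022-04-14 22:24 WMK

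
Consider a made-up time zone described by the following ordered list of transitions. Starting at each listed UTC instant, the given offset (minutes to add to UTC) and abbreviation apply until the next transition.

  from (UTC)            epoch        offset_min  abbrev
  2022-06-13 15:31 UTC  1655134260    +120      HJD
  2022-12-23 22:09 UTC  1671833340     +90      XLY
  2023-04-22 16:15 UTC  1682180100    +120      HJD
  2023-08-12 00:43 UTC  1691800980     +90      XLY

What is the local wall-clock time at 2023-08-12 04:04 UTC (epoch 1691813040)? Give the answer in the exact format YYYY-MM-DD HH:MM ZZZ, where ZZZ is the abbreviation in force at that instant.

2023-08-12 05:34 XLY

Query: 2023-08-12 04:04 UTC
Rule 4/4 (XLY, +01:30): 2023-08-12 00:43 UTC ≤ query < +∞
4·60 + 4 + 90 = 334 min
334 = 0·1440 + 334; 334 = 5·60 + 34 → 05:34, same day
→ 2023-08-12 05:34 XLY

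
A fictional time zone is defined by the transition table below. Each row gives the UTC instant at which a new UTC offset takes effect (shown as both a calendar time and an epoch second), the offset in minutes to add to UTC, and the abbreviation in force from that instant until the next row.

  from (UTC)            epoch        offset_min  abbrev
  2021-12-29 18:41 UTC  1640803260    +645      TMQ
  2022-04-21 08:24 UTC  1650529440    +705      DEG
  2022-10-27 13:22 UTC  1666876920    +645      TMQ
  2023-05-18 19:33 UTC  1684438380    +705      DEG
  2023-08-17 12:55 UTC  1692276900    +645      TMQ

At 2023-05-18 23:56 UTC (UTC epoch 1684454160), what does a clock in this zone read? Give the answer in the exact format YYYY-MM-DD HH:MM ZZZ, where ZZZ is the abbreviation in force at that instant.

Query: 2023-05-18 23:56 UTC
Rule 4/5 (DEG, +11:45): 2023-05-18 19:33 UTC ≤ query < 2023-08-17 12:55 UTC
23·60 + 56 + 705 = 2141 min
2141 = 1·1440 + 701; 701 = 11·60 + 41 → 11:41, 2023-05-18 + 1 day = 2023-05-19
→ 2023-05-19 11:41 DEG

2023-05-19 11:41 DEG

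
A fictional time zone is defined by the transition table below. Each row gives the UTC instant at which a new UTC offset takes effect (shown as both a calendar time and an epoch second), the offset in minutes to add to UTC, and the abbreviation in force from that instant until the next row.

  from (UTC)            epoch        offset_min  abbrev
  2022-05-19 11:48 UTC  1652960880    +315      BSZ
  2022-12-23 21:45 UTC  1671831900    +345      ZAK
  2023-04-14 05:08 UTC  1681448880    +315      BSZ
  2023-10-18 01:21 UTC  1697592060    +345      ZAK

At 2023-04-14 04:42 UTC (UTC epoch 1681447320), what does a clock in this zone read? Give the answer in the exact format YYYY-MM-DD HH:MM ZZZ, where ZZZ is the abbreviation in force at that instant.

2023-04-14 10:27 ZAK

Query: 2023-04-14 04:42 UTC
Rule 2/4 (ZAK, +05:45): 2022-12-23 21:45 UTC ≤ query < 2023-04-14 05:08 UTC
4·60 + 42 + 345 = 627 min
627 = 0·1440 + 627; 627 = 10·60 + 27 → 10:27, same day
→ 2023-04-14 10:27 ZAK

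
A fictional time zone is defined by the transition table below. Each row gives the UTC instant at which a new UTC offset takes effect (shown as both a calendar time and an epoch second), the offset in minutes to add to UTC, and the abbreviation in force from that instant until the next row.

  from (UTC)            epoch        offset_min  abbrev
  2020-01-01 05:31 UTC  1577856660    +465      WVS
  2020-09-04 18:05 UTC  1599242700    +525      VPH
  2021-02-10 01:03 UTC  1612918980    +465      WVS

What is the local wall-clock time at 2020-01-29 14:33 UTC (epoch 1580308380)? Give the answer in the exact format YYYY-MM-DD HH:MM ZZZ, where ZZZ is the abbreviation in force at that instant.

2020-01-29 22:18 WVS

Query: 2020-01-29 14:33 UTC
Rule 1/3 (WVS, +07:45): 2020-01-01 05:31 UTC ≤ query < 2020-09-04 18:05 UTC
14·60 + 33 + 465 = 1338 min
1338 = 0·1440 + 1338; 1338 = 22·60 + 18 → 22:18, same day
→ 2020-01-29 22:18 WVS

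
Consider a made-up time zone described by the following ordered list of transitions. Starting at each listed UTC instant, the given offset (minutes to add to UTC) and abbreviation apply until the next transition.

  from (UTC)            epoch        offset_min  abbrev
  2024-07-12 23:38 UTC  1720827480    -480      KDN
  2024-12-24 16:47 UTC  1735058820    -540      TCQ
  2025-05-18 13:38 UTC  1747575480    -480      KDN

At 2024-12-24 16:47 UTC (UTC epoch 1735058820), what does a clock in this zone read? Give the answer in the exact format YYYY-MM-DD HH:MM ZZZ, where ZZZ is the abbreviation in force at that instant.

Query: 2024-12-24 16:47 UTC
Rule 2/3 (TCQ, -09:00): 2024-12-24 16:47 UTC ≤ query < 2025-05-18 13:38 UTC
16·60 + 47 - 540 = 467 min
467 = 0·1440 + 467; 467 = 7·60 + 47 → 07:47, same day
→ 2024-12-24 07:47 TCQ

2024-12-24 07:47 TCQ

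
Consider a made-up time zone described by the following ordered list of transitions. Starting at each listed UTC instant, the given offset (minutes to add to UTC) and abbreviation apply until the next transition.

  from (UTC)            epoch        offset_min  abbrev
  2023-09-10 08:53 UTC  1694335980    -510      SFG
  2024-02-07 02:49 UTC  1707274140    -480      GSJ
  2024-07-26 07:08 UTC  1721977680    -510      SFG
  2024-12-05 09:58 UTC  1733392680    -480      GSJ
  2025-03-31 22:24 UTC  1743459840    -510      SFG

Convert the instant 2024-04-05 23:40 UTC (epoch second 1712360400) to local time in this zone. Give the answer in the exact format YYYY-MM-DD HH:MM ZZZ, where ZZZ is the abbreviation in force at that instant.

2024-04-05 15:40 GSJ

Query: 2024-04-05 23:40 UTC
Rule 2/5 (GSJ, -08:00): 2024-02-07 02:49 UTC ≤ query < 2024-07-26 07:08 UTC
23·60 + 40 - 480 = 940 min
940 = 0·1440 + 940; 940 = 15·60 + 40 → 15:40, same day
→ 2024-04-05 15:40 GSJ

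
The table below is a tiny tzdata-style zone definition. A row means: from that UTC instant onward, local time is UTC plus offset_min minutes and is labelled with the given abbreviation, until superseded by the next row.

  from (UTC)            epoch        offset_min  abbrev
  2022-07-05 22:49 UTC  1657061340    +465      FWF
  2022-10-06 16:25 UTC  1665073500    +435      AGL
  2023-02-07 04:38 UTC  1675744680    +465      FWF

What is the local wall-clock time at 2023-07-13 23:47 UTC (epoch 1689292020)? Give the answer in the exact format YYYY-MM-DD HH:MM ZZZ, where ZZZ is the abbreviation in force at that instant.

2023-07-14 07:32 FWF

Query: 2023-07-13 23:47 UTC
Rule 3/3 (FWF, +07:45): 2023-02-07 04:38 UTC ≤ query < +∞
23·60 + 47 + 465 = 1892 min
1892 = 1·1440 + 452; 452 = 7·60 + 32 → 07:32, 2023-07-13 + 1 day = 2023-07-14
→ 2023-07-14 07:32 FWF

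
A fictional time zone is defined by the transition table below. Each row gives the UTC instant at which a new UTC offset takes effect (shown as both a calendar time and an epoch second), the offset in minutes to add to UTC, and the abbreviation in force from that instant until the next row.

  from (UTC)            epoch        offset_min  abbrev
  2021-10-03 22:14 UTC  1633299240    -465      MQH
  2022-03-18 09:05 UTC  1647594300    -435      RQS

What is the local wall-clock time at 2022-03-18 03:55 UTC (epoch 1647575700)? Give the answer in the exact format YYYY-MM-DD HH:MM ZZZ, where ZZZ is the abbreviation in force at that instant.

2022-03-17 20:10 MQH

Query: 2022-03-18 03:55 UTC
Rule 1/2 (MQH, -07:45): 2021-10-03 22:14 UTC ≤ query < 2022-03-18 09:05 UTC
3·60 + 55 - 465 = -230 min
-230 = -1·1440 + 1210; 1210 = 20·60 + 10 → 20:10, 2022-03-18 - 1 day = 2022-03-17
→ 2022-03-17 20:10 MQH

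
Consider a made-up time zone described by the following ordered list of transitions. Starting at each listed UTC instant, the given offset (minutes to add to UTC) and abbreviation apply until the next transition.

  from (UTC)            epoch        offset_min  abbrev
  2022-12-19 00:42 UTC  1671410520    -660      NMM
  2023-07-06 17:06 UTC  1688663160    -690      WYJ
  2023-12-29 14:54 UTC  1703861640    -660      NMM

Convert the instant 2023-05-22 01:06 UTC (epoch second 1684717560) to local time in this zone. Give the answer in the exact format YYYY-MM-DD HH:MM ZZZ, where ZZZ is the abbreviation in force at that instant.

2023-05-21 14:06 NMM

Query: 2023-05-22 01:06 UTC
Rule 1/3 (NMM, -11:00): 2022-12-19 00:42 UTC ≤ query < 2023-07-06 17:06 UTC
1·60 + 6 - 660 = -594 min
-594 = -1·1440 + 846; 846 = 14·60 + 6 → 14:06, 2023-05-22 - 1 day = 2023-05-21
→ 2023-05-21 14:06 NMM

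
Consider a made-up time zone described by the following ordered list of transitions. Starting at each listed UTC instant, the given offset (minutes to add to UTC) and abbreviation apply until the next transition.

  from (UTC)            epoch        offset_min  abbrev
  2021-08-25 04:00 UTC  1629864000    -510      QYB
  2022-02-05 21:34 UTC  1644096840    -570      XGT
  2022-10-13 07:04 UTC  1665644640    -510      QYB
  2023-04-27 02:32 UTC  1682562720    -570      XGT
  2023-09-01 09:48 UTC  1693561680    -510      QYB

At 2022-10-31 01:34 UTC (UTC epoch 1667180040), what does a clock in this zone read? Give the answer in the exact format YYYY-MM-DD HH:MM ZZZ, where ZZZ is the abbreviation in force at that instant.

Query: 2022-10-31 01:34 UTC
Rule 3/5 (QYB, -08:30): 2022-10-13 07:04 UTC ≤ query < 2023-04-27 02:32 UTC
1·60 + 34 - 510 = -416 min
-416 = -1·1440 + 1024; 1024 = 17·60 + 4 → 17:04, 2022-10-31 - 1 day = 2022-10-30
→ 2022-10-30 17:04 QYB

2022-10-30 17:04 QYB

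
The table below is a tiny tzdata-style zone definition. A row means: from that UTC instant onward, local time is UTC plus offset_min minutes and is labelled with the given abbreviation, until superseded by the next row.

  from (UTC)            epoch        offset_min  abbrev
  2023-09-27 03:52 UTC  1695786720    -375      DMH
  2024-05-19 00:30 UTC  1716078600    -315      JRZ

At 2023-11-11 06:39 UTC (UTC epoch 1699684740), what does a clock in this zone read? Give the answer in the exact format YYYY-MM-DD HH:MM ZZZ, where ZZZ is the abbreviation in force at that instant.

Query: 2023-11-11 06:39 UTC
Rule 1/2 (DMH, -06:15): 2023-09-27 03:52 UTC ≤ query < 2024-05-19 00:30 UTC
6·60 + 39 - 375 = 24 min
24 = 0·1440 + 24; 24 = 0·60 + 24 → 00:24, same day
→ 2023-11-11 00:24 DMH

2023-11-11 00:24 DMH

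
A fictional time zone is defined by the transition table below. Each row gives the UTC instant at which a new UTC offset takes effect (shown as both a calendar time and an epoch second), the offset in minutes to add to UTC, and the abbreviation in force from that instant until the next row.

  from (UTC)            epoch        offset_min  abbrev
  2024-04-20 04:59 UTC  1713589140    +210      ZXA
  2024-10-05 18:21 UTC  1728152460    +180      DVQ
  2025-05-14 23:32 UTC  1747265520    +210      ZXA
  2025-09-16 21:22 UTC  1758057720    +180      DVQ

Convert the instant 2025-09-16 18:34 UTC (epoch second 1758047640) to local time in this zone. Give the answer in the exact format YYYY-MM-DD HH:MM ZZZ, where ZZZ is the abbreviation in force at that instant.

2025-09-16 22:04 ZXA

Query: 2025-09-16 18:34 UTC
Rule 3/4 (ZXA, +03:30): 2025-05-14 23:32 UTC ≤ query < 2025-09-16 21:22 UTC
18·60 + 34 + 210 = 1324 min
1324 = 0·1440 + 1324; 1324 = 22·60 + 4 → 22:04, same day
→ 2025-09-16 22:04 ZXA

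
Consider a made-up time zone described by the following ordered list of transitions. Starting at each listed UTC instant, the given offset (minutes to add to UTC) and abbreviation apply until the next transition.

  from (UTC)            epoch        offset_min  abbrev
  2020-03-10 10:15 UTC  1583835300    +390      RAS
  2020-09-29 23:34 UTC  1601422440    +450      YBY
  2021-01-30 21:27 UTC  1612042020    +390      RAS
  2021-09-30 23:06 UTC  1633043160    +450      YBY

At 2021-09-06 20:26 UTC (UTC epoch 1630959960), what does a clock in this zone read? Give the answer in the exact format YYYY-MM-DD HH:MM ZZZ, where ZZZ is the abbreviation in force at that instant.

2021-09-07 02:56 RAS

Query: 2021-09-06 20:26 UTC
Rule 3/4 (RAS, +06:30): 2021-01-30 21:27 UTC ≤ query < 2021-09-30 23:06 UTC
20·60 + 26 + 390 = 1616 min
1616 = 1·1440 + 176; 176 = 2·60 + 56 → 02:56, 2021-09-06 + 1 day = 2021-09-07
→ 2021-09-07 02:56 RAS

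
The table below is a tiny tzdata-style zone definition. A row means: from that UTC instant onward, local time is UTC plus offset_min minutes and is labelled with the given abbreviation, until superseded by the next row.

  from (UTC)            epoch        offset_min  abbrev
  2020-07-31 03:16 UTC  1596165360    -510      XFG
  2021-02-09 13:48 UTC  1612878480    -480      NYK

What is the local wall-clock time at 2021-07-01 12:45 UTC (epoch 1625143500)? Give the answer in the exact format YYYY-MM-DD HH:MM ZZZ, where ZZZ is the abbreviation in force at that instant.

2021-07-01 04:45 NYK

Query: 2021-07-01 12:45 UTC
Rule 2/2 (NYK, -08:00): 2021-02-09 13:48 UTC ≤ query < +∞
12·60 + 45 - 480 = 285 min
285 = 0·1440 + 285; 285 = 4·60 + 45 → 04:45, same day
→ 2021-07-01 04:45 NYK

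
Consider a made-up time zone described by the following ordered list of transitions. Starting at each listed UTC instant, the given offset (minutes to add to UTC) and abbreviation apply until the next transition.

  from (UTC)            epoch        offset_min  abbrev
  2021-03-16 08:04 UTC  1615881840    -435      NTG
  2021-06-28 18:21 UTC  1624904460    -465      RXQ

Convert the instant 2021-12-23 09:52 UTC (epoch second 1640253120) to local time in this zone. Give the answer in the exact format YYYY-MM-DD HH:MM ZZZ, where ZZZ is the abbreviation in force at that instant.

Query: 2021-12-23 09:52 UTC
Rule 2/2 (RXQ, -07:45): 2021-06-28 18:21 UTC ≤ query < +∞
9·60 + 52 - 465 = 127 min
127 = 0·1440 + 127; 127 = 2·60 + 7 → 02:07, same day
→ 2021-12-23 02:07 RXQ

2021-12-23 02:07 RXQ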